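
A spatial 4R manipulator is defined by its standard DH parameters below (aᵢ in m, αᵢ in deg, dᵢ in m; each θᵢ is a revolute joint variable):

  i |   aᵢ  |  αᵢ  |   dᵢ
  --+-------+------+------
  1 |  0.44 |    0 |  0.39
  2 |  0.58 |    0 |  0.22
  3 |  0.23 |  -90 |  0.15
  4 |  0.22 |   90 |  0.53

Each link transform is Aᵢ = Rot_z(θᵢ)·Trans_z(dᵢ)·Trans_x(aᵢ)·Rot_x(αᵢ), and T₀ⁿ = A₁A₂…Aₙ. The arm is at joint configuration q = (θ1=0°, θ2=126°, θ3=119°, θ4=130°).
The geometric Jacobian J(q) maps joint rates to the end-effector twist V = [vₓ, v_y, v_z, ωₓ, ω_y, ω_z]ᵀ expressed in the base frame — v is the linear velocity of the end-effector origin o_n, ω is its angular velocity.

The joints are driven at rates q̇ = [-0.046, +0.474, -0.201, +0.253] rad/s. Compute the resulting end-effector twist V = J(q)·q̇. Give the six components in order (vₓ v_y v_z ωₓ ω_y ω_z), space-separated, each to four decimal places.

-0.1137 -0.0270 0.0358 0.2293 -0.1069 0.2270

o_n = [0.5420, 0.1650, 0.5915]
J₁: ẑ×o_n = [-0.1650, 0.5420, 0.0000], ω = ẑ
J2: z=[0.0000, 0.0000, 1.0000] o=[0.4400, 0.0000, 0.3900] → [-0.1650, 0.1020, 0.0000, 0.0000, 0.0000, 1.0000]
J3: z=[0.0000, 0.0000, 1.0000] o=[0.0991, 0.4692, 0.6100] → [0.3043, 0.4429, -0.0000, 0.0000, 0.0000, 1.0000]
J4: z=[0.9063, -0.4226, 0.0000] o=[0.0019, 0.2608, 0.7600] → [0.0712, 0.1527, 0.1414, 0.9063, -0.4226, 0.0000]
V = J·q̇ = [-0.1137, -0.0270, 0.0358, 0.2293, -0.1069, 0.2270]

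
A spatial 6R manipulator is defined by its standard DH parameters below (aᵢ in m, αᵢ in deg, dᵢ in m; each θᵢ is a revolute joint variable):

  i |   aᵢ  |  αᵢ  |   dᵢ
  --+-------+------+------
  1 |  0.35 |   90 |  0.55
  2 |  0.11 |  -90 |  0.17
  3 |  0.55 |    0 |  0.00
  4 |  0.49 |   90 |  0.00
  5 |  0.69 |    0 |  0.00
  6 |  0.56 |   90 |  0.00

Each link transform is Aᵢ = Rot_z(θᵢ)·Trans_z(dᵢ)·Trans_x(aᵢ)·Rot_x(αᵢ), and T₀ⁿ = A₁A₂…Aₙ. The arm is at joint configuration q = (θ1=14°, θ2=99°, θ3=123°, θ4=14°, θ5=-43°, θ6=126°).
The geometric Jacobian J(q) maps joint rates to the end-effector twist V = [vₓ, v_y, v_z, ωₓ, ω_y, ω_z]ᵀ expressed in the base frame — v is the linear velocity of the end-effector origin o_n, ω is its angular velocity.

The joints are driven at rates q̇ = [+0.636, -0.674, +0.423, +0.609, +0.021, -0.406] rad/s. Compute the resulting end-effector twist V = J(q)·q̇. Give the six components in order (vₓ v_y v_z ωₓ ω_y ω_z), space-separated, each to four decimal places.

-0.9537 -0.7644 -1.1360 -1.0441 0.1441 0.2152

o_n = [0.1588, 1.0869, -0.4183]
J₁: ẑ×o_n = [-1.0869, 0.1588, 0.0000], ω = ẑ
J2: z=[0.2419, -0.9703, 0.0000] o=[0.3396, 0.0847, 0.5500] → [0.9396, 0.2343, 0.0671, 0.2419, -0.9703, 0.0000]
J3: z=[-0.9583, -0.2389, -0.1564] o=[0.3640, -0.0844, 0.6586] → [0.4406, -1.0000, -1.1715, -0.9583, -0.2389, -0.1564]
J4: z=[-0.9583, -0.2389, -0.1564] o=[0.2979, 0.3745, 0.3628] → [0.2981, -0.7268, -0.7160, -0.9583, -0.2389, -0.1564]
J5: z=[-0.2804, 0.6838, 0.6736] o=[0.2715, 0.7123, 0.0088] → [-0.5444, -0.1957, -0.0280, -0.2804, 0.6838, 0.6736]
J6: z=[-0.2804, 0.6838, 0.6736] o=[0.6952, 1.1726, -0.2821] → [-0.0354, -0.3995, 0.3908, -0.2804, 0.6838, 0.6736]
V = J·q̇ = [-0.9537, -0.7644, -1.1360, -1.0441, 0.1441, 0.2152]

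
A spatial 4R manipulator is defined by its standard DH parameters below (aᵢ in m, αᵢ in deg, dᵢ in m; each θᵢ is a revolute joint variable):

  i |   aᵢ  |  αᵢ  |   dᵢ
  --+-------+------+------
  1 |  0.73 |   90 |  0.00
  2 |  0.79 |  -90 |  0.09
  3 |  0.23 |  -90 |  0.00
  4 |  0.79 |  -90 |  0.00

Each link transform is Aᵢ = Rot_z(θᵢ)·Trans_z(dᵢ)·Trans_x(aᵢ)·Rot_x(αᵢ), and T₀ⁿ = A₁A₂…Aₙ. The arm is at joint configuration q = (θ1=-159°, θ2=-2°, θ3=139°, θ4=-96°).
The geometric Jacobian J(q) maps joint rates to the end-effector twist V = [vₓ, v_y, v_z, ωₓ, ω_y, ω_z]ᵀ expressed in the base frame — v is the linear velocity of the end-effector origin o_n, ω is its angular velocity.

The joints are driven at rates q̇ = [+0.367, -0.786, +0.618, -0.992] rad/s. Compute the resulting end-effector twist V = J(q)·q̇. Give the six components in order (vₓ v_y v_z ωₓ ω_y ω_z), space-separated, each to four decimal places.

o_n = [-1.3380, -0.5208, 0.7615]
J₁: ẑ×o_n = [0.5208, -1.3380, 0.0000], ω = ẑ
J2: z=[-0.3584, 0.9336, 0.0000] o=[-0.6815, -0.2616, 0.0000] → [0.7109, 0.2729, 0.7057, -0.3584, 0.9336, 0.0000]
J3: z=[-0.0326, -0.0125, 0.9994] o=[-1.4508, -0.4605, -0.0276] → [0.0504, 0.1385, 0.0034, -0.0326, -0.0125, 0.9994]
J4: z=[0.3416, 0.9395, 0.0229] o=[-1.2348, -0.5392, -0.0215] → [0.7353, -0.2699, 0.1032, 0.3416, 0.9395, 0.0229]
V = J·q̇ = [-1.0659, -0.3522, -0.6550, -0.0774, -1.6736, 0.9619]

-1.0659 -0.3522 -0.6550 -0.0774 -1.6736 0.9619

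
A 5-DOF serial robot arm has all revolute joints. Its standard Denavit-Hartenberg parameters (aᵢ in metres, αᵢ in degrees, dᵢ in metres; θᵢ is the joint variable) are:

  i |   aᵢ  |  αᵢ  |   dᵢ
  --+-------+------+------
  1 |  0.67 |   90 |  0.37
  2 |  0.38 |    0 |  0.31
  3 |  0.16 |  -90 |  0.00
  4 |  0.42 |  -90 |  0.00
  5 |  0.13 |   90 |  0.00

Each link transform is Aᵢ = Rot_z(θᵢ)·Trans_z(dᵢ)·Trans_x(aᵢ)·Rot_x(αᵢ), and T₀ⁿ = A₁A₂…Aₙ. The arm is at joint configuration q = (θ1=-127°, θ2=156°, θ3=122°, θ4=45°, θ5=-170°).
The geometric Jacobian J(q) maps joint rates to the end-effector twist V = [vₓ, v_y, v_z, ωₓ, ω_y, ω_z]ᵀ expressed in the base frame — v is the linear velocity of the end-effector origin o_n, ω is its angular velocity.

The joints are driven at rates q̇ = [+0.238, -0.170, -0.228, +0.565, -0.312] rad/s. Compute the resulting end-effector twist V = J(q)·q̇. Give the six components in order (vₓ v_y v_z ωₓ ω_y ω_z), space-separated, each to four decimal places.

o_n = [-0.3211, -0.2541, 0.1648]
J₁: ẑ×o_n = [0.2541, -0.3211, 0.0000], ω = ẑ
J2: z=[-0.7986, 0.6018, 0.0000] o=[-0.4032, -0.5351, 0.3700] → [-0.1235, -0.1639, -0.2738, -0.7986, 0.6018, 0.0000]
J3: z=[-0.7986, 0.6018, 0.0000] o=[-0.4419, -0.0713, 0.5246] → [-0.2165, -0.2873, 0.0734, -0.7986, 0.6018, 0.0000]
J4: z=[-0.5960, -0.7909, 0.1392] o=[-0.4553, -0.0891, 0.3661] → [0.1822, -0.1013, 0.2044, -0.5960, -0.7909, 0.1392]
J5: z=[0.6239, -0.3470, 0.7002] o=[-0.2430, -0.3008, 0.0720] → [-0.0649, -0.1126, 0.0020, 0.6239, -0.3470, 0.7002]
V = J·q̇ = [0.2540, -0.0052, 0.1447, -0.2135, -0.5781, 0.0982]

0.2540 -0.0052 0.1447 -0.2135 -0.5781 0.0982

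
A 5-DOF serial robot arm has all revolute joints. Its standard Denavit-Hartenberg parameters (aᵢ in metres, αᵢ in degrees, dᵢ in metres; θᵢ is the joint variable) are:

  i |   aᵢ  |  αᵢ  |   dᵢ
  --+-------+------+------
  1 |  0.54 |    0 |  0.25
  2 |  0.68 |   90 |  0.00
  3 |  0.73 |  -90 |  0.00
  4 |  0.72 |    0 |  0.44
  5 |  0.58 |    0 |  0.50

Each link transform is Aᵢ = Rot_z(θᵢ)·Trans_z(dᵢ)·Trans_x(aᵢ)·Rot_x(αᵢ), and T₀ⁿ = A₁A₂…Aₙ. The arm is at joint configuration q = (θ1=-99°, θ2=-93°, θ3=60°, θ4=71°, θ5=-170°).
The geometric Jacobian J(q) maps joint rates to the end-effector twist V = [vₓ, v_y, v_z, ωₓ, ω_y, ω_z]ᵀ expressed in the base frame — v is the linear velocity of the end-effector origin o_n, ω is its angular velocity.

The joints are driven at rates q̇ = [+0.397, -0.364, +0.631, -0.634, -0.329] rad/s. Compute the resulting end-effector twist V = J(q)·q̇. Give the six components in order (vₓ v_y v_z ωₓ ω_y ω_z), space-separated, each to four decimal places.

1.0417 -0.1576 -0.3420 -0.6846 0.7906 -0.4485

o_n = [-0.4031, -0.5760, 1.4766]
J₁: ẑ×o_n = [0.5760, -0.4031, 0.0000], ω = ẑ
J2: z=[0.0000, 0.0000, 1.0000] o=[-0.0845, -0.5334, 0.2500] → [0.0426, -0.3186, 0.0000, 0.0000, 0.0000, 1.0000]
J3: z=[0.2079, 0.9781, 0.0000] o=[-0.7496, -0.3920, 0.2500] → [1.1998, -0.2550, -0.3772, 0.2079, 0.9781, 0.0000]
J4: z=[0.8471, -0.1801, 0.5000] o=[-1.1066, -0.3161, 0.8822] → [0.0229, -0.1518, -0.0935, 0.8471, -0.1801, 0.5000]
J5: z=[0.8471, -0.1801, 0.5000] o=[-0.9901, -1.0368, 1.3052] → [-0.2613, 0.1483, 0.4961, 0.8471, -0.1801, 0.5000]
V = J·q̇ = [1.0417, -0.1576, -0.3420, -0.6846, 0.7906, -0.4485]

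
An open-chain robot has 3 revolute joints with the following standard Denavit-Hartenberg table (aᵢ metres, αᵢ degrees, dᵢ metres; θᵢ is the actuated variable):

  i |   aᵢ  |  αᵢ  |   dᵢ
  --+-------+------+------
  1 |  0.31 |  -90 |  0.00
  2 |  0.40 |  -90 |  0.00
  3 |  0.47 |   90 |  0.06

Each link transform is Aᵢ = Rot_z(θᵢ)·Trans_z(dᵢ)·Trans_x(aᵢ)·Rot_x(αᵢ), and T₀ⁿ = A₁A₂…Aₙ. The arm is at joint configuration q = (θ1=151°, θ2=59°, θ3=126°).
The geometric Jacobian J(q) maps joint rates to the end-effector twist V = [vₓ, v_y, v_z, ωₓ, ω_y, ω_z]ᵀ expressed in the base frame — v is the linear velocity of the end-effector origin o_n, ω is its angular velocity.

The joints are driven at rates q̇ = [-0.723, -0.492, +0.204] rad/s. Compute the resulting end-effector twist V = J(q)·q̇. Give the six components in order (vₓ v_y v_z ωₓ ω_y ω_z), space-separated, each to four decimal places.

0.3021 0.0345 0.0725 0.3915 0.3455 -0.8281

o_n = [-0.0975, 0.4888, -0.1370]
J₁: ẑ×o_n = [-0.4888, -0.0975, 0.0000], ω = ẑ
J2: z=[-0.4848, -0.8746, 0.0000] o=[-0.2711, 0.1503, 0.0000] → [0.1198, -0.0664, -0.0123, -0.4848, -0.8746, 0.0000]
J3: z=[0.7497, -0.4156, -0.5150] o=[-0.4513, 0.2502, -0.3429] → [0.0373, -0.3366, 0.3259, 0.7497, -0.4156, -0.5150]
V = J·q̇ = [0.3021, 0.0345, 0.0725, 0.3915, 0.3455, -0.8281]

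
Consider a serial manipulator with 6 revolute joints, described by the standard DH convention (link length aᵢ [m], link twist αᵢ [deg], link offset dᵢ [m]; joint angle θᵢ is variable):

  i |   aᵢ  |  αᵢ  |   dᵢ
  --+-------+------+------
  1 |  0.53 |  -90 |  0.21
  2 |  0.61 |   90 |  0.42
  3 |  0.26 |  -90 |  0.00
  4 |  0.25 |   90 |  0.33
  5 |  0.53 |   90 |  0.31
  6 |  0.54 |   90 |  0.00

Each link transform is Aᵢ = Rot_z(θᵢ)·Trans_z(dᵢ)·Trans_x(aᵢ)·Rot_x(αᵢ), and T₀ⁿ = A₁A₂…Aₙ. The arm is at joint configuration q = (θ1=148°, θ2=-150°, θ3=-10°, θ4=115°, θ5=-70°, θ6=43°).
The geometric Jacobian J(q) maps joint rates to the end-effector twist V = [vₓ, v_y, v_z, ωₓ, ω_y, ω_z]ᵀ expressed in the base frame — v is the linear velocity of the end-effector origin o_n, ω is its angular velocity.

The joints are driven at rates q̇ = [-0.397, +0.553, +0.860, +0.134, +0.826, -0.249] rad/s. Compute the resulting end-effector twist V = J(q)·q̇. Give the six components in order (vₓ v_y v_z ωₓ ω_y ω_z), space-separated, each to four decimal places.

o_n = [0.1674, 0.1563, 1.4738]
J₁: ẑ×o_n = [-0.1563, 0.1674, 0.0000], ω = ẑ
J2: z=[-0.5299, -0.8480, 0.0000] o=[-0.4495, 0.2809, 0.2100] → [-1.0718, 0.6697, 0.5891, -0.5299, -0.8480, 0.0000]
J3: z=[0.4240, -0.2650, -0.8660] o=[-0.2240, -0.3553, 0.5150] → [0.1890, -0.7456, 0.3206, 0.4240, -0.2650, -0.8660]
J4: z=[-0.3943, -0.9149, 0.0868] o=[-0.0121, -0.4345, 0.6430] → [-0.8114, 0.3432, -0.0688, -0.3943, -0.9149, 0.0868]
J5: z=[0.5597, -0.1642, 0.8123] o=[-0.3244, -0.6442, 0.8159] → [-0.7582, 0.0312, 0.5288, 0.5597, -0.1642, 0.8123]
J6: z=[0.8198, -0.0338, -0.5717] o=[-0.0866, -0.1726, 1.1290] → [0.1764, -0.4279, 0.2782, 0.8198, -0.0338, -0.5717]
V = J·q̇ = [-1.1470, -0.1590, 0.9598, 0.2770, -0.9466, -0.3169]

-1.1470 -0.1590 0.9598 0.2770 -0.9466 -0.3169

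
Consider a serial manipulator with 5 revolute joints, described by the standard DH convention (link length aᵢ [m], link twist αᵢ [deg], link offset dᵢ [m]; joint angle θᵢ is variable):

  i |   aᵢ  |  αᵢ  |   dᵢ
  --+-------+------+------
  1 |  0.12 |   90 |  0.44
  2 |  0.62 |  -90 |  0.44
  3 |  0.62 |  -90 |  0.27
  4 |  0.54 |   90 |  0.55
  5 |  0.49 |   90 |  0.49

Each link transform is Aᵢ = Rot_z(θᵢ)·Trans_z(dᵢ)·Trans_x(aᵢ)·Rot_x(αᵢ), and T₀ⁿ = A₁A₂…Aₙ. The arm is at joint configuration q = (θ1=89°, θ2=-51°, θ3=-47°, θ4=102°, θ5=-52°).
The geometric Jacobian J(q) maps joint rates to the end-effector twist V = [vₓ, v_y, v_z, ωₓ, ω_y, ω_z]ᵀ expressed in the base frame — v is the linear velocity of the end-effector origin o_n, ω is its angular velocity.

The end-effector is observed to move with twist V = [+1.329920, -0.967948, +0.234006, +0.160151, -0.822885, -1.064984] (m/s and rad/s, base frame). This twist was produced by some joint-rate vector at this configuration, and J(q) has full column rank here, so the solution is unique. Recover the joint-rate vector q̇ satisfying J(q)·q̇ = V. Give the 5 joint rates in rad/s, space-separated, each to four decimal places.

o_n = [1.0123, 0.4556, -1.0372]
J₁: ẑ×o_n = [-0.4556, 1.0123, 0.0000], ω = ẑ
J2: z=[0.9998, -0.0175, 0.0000] o=[0.0021, 0.1200, 0.4400] → [0.0258, 1.4769, 0.3532, 0.9998, -0.0175, 0.0000]
J3: z=[0.0136, 0.7770, 0.6293] o=[0.4488, 0.5024, -0.0418] → [-0.7439, 0.3681, -0.4385, 0.0136, 0.7770, 0.6293]
J4: z=[-0.6739, 0.4721, -0.5684] o=[0.9105, 0.9704, -0.2005] → [-0.6876, -0.6217, 0.2988, -0.6739, 0.4721, -0.5684]
J5: z=[0.7198, 0.2457, -0.6493] o=[0.4498, 0.7728, -0.7860] → [-0.2677, -0.1845, -0.3666, 0.7198, 0.2457, -0.6493]
q̇ = J⁺·V = [-0.9480, -0.0280, -0.7410, -0.4490, -0.1450]

-0.9480 -0.0280 -0.7410 -0.4490 -0.1450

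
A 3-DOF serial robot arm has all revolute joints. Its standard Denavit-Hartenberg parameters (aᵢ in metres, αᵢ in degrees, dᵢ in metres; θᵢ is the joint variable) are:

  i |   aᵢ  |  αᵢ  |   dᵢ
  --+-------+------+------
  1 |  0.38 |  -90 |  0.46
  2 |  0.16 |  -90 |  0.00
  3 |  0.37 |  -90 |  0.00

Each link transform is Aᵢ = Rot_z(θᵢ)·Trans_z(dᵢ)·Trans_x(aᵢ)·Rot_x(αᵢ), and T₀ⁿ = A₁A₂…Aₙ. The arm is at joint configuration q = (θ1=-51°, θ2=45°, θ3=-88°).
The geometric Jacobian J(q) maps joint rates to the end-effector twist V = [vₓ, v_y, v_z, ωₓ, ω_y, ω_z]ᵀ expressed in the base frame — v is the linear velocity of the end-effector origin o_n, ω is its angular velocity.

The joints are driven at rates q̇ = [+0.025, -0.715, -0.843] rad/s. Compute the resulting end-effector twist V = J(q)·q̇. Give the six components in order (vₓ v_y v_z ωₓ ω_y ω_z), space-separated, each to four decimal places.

o_n = [0.6035, -0.1576, 0.3377]
J₁: ẑ×o_n = [0.1576, 0.6035, -0.0000], ω = ẑ
J2: z=[0.7771, 0.6293, 0.0000] o=[0.2391, -0.2953, 0.4600] → [-0.0769, 0.0950, -0.1223, 0.7771, 0.6293, 0.0000]
J3: z=[-0.4450, 0.5495, -0.7071] o=[0.3103, -0.3832, 0.3469] → [0.1545, -0.2113, -0.2615, -0.4450, 0.5495, -0.7071]
V = J·q̇ = [-0.0713, 0.1253, 0.3078, -0.1805, -0.9132, 0.6211]

-0.0713 0.1253 0.3078 -0.1805 -0.9132 0.6211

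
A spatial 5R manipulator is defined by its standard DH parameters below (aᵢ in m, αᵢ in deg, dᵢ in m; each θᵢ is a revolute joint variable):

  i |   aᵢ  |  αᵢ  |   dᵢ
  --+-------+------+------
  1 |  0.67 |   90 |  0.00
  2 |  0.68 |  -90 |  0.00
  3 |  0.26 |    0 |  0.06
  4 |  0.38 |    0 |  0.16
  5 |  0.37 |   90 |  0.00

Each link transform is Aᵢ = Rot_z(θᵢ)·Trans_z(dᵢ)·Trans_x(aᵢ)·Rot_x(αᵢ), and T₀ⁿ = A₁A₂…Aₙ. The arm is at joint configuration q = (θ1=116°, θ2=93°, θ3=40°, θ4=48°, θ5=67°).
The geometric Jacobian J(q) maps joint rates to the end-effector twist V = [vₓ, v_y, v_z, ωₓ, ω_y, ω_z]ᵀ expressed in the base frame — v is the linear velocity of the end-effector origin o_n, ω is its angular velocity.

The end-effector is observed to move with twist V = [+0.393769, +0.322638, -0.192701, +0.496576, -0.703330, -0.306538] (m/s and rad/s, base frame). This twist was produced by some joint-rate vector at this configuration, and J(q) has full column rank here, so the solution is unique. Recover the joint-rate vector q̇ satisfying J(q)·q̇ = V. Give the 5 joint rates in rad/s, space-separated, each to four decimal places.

o_n = [-0.8167, 0.0702, 0.5448]
J₁: ẑ×o_n = [-0.0702, -0.8167, 0.0000], ω = ẑ
J2: z=[0.8988, 0.4384, 0.0000] o=[-0.2937, 0.6022, 0.0000] → [0.2388, -0.4897, -0.2489, 0.8988, 0.4384, 0.0000]
J3: z=[0.4378, -0.8976, -0.0523] o=[-0.2781, 0.5702, 0.6791] → [0.0943, 0.0870, -0.7023, 0.4378, -0.8976, -0.0523]
J4: z=[0.4378, -0.8976, -0.0523] o=[-0.3975, 0.4337, 0.8748] → [0.2772, 0.1664, -0.5354, 0.4378, -0.8976, -0.0523]
J5: z=[0.4378, -0.8976, -0.0523] o=[-0.6685, 0.1230, 0.8797] → [0.2978, 0.1544, -0.1562, 0.4378, -0.8976, -0.0523]
q̇ = J⁺·V = [-0.2620, 0.1380, -0.5200, 0.8160, 0.5550]

-0.2620 0.1380 -0.5200 0.8160 0.5550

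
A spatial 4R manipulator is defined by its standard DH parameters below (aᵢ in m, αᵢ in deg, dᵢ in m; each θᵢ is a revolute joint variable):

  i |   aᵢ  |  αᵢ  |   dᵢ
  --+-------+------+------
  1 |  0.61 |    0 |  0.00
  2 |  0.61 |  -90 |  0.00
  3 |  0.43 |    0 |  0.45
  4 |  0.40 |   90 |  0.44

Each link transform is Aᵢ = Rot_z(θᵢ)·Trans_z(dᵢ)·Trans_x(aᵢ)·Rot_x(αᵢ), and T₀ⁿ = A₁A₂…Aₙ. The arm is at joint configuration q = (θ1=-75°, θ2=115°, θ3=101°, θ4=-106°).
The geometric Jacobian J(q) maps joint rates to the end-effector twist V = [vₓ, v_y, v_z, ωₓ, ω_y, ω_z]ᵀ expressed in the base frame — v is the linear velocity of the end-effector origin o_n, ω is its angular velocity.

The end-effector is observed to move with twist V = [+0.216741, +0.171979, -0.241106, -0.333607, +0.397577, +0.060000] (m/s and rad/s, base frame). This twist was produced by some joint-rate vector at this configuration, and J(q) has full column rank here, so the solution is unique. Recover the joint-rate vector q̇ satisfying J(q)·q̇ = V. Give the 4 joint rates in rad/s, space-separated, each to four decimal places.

0.2450 -0.1850 -0.4180 0.9370

o_n = [0.2955, 0.6881, -0.3872]
J₁: ẑ×o_n = [-0.6881, 0.2955, 0.0000], ω = ẑ
J2: z=[0.0000, 0.0000, 1.0000] o=[0.1579, -0.5892, 0.0000] → [-1.2773, 0.1376, 0.0000, 0.0000, 0.0000, 1.0000]
J3: z=[-0.6428, 0.7660, 0.0000] o=[0.6252, -0.1971, 0.0000] → [-0.2966, -0.2489, -0.3164, -0.6428, 0.7660, 0.0000]
J4: z=[-0.6428, 0.7660, 0.0000] o=[0.2731, 0.0949, -0.4221] → [0.0267, 0.0224, -0.3985, -0.6428, 0.7660, 0.0000]
q̇ = J⁺·V = [0.2450, -0.1850, -0.4180, 0.9370]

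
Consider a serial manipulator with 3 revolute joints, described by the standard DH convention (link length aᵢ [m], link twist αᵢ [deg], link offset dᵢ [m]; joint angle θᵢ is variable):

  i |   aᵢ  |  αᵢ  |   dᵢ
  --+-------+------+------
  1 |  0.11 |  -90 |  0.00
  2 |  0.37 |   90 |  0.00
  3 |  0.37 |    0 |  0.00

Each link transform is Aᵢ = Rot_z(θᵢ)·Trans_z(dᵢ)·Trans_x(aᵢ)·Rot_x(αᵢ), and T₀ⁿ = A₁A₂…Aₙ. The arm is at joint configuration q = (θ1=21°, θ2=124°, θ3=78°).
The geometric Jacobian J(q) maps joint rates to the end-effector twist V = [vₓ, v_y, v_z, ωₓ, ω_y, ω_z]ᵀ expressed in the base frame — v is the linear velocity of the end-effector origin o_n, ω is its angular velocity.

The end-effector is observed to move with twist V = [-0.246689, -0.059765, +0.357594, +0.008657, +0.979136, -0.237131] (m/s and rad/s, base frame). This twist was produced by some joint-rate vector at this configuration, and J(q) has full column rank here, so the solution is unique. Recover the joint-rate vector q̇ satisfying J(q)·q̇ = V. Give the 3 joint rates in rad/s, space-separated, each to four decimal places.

0.0050 0.9110 0.4330

o_n = [-0.2603, 0.2877, -0.3705]
J₁: ẑ×o_n = [-0.2877, -0.2603, 0.0000], ω = ẑ
J2: z=[-0.3584, 0.9336, 0.0000] o=[0.1027, 0.0394, 0.0000] → [-0.3459, -0.1328, 0.2499, -0.3584, 0.9336, 0.0000]
J3: z=[0.7740, 0.2971, -0.5592] o=[-0.0905, -0.0347, -0.3067] → [0.1614, 0.1443, 0.3000, 0.7740, 0.2971, -0.5592]
q̇ = J⁺·V = [0.0050, 0.9110, 0.4330]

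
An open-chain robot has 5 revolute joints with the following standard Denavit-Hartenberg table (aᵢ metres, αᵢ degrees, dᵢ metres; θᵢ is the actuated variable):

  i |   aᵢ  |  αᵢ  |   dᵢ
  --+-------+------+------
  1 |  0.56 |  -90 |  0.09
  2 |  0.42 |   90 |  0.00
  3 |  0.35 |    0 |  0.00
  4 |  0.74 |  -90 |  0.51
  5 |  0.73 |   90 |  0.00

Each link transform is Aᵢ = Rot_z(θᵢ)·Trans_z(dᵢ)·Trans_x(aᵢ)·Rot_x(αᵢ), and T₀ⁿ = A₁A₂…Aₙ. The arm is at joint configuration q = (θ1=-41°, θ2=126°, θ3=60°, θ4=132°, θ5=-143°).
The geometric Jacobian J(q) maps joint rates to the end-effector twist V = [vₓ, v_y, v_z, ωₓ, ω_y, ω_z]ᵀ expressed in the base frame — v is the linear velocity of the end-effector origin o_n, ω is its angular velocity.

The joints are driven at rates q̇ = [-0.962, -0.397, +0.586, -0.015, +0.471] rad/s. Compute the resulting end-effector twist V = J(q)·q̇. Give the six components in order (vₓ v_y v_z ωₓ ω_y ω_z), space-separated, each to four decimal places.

o_n = [0.9839, -0.4969, -0.8251]
J₁: ẑ×o_n = [0.4969, 0.9839, -0.0000], ω = ẑ
J2: z=[0.6561, 0.7547, 0.0000] o=[0.4226, -0.3674, 0.0900] → [-0.6907, 0.6004, -0.5086, 0.6561, 0.7547, 0.0000]
J3: z=[0.6106, -0.5308, -0.5878] o=[0.2363, -0.2054, -0.2498] → [0.1340, -0.0881, 0.2188, 0.6106, -0.5308, -0.5878]
J4: z=[0.6106, -0.5308, -0.5878] o=[0.3575, 0.0908, -0.3914] → [-0.1152, -0.1033, -0.0264, 0.6106, -0.5308, -0.5878]
J5: z=[-0.7340, -0.6580, -0.1682] o=[0.8891, -0.5751, -0.1055] → [0.4867, -0.5441, 0.0050, -0.7340, -0.6580, -0.1682]
V = J·q̇ = [0.1057, -1.4912, 0.3329, -0.2575, -0.9126, -1.3768]

0.1057 -1.4912 0.3329 -0.2575 -0.9126 -1.3768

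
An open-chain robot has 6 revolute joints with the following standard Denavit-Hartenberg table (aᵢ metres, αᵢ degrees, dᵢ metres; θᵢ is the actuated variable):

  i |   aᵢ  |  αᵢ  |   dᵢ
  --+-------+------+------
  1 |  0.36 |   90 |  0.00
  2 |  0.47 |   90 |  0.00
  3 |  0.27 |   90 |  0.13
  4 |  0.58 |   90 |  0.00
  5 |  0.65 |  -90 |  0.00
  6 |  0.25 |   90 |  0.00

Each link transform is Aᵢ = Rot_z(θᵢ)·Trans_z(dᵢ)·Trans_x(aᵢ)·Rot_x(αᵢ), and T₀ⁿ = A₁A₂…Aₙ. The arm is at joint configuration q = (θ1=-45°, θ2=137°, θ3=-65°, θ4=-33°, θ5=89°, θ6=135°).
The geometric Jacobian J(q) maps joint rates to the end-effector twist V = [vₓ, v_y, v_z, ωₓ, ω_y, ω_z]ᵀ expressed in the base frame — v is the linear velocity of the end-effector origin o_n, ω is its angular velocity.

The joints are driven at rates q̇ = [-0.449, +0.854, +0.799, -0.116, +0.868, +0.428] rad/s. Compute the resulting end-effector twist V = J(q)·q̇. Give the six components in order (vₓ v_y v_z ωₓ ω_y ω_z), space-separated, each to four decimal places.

o_n = [0.7174, 0.6672, 0.2450]
J₁: ẑ×o_n = [-0.6672, 0.7174, 0.0000], ω = ẑ
J2: z=[-0.7071, -0.7071, 0.0000] o=[0.2546, -0.2546, 0.0000] → [-0.1733, 0.1733, -0.3245, -0.7071, -0.7071, 0.0000]
J3: z=[0.4822, -0.4822, 0.7314] o=[0.0115, -0.0115, 0.3205] → [-0.4600, 0.5526, 0.6677, 0.4822, -0.4822, 0.7314]
J4: z=[0.7675, -0.1699, -0.6181] o=[0.1882, 0.1578, 0.4934] → [0.3570, -0.1364, 0.4808, 0.7675, -0.1699, -0.6181]
J5: z=[-0.6344, -0.0636, -0.7703] o=[0.2413, 0.7282, 0.4026] → [-0.0370, -0.4667, 0.0690, -0.6344, -0.0636, -0.7703]
J6: z=[-0.0781, -0.9862, 0.1458] o=[0.7412, 0.6290, -0.0009] → [-0.2481, 0.0157, -0.0264, -0.0781, -0.9862, 0.1458]
V = J·q̇ = [-0.3956, -0.1151, 0.2491, -0.8917, -1.4468, -0.3992]

-0.3956 -0.1151 0.2491 -0.8917 -1.4468 -0.3992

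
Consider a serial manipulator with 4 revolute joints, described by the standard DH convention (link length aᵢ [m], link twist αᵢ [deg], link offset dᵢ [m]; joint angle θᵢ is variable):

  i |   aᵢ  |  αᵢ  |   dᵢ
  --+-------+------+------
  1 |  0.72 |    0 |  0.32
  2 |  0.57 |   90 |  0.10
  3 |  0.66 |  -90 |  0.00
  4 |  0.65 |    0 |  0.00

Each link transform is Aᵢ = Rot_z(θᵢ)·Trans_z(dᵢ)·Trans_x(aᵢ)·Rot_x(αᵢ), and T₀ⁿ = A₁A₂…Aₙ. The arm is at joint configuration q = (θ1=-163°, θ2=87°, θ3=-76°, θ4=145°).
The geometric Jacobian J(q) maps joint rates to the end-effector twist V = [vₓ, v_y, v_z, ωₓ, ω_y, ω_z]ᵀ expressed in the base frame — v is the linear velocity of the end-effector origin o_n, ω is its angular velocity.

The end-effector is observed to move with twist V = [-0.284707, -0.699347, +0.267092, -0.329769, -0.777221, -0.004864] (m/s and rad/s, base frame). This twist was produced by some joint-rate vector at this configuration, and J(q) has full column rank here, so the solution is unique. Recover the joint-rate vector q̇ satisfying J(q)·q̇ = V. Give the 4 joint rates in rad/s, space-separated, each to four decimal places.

0.7580 -0.9310 0.5080 0.6950

o_n = [-0.1814, -0.7033, 0.2962]
J₁: ẑ×o_n = [0.7033, -0.1814, 0.0000], ω = ẑ
J2: z=[0.0000, 0.0000, 1.0000] o=[-0.6885, -0.2105, 0.3200] → [0.4928, 0.5071, -0.0000, 0.0000, 0.0000, 1.0000]
J3: z=[-0.9703, -0.2419, 0.0000] o=[-0.5506, -0.7636, 0.4200] → [0.0299, -0.1201, 0.0309, -0.9703, -0.2419, 0.0000]
J4: z=[0.2347, -0.9415, 0.2419] o=[-0.5120, -0.9185, -0.2204] → [-0.5385, -0.0413, 0.3618, 0.2347, -0.9415, 0.2419]
q̇ = J⁺·V = [0.7580, -0.9310, 0.5080, 0.6950]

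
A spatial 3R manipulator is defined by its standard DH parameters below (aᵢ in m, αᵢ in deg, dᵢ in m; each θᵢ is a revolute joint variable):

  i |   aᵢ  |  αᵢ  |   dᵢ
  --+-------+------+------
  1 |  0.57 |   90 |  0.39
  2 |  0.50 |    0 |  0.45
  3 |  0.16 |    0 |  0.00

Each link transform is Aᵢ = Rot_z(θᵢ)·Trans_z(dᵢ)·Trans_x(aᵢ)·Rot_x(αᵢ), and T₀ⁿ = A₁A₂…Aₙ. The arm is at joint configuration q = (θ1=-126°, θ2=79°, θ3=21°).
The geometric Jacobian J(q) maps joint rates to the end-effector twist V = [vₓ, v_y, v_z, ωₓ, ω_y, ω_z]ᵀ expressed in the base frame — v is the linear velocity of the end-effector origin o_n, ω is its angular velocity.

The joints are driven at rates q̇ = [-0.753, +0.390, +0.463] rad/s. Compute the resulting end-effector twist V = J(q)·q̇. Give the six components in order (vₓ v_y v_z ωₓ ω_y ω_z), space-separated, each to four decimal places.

o_n = [-0.7388, -0.2513, 1.0384]
J₁: ẑ×o_n = [0.2513, -0.7388, 0.0000], ω = ẑ
J2: z=[-0.8090, 0.5878, 0.0000] o=[-0.3350, -0.4611, 0.3900] → [0.3811, 0.5246, 0.0676, -0.8090, 0.5878, 0.0000]
J3: z=[-0.8090, 0.5878, 0.0000] o=[-0.7552, -0.2738, 0.8808] → [0.0926, 0.1275, -0.0278, -0.8090, 0.5878, 0.0000]
V = J·q̇ = [0.0023, 0.8199, 0.0135, -0.6901, 0.5014, -0.7530]

0.0023 0.8199 0.0135 -0.6901 0.5014 -0.7530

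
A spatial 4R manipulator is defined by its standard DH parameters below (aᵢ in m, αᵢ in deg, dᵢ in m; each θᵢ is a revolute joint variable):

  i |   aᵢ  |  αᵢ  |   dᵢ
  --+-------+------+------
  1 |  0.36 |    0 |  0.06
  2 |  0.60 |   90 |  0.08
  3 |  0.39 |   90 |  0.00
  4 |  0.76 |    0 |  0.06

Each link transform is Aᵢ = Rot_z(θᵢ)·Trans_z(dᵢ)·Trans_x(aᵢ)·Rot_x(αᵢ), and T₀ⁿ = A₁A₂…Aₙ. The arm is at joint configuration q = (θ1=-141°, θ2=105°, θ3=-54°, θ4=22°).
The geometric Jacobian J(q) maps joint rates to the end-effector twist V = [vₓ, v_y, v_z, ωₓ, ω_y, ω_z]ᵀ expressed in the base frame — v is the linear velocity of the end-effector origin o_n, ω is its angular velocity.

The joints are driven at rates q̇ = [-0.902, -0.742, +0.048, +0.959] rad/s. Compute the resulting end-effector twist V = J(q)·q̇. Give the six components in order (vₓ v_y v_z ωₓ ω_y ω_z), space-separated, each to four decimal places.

-2.2289 -1.5401 0.2494 -0.6559 0.4172 -2.2077

o_n = [0.5196, -1.1592, -0.7809]
J₁: ẑ×o_n = [1.1592, 0.5196, -0.0000], ω = ẑ
J2: z=[0.0000, 0.0000, 1.0000] o=[-0.2798, -0.2266, 0.0600] → [0.9327, 0.7993, -0.0000, 0.0000, 0.0000, 1.0000]
J3: z=[-0.5878, -0.8090, 0.0000] o=[0.2056, -0.5792, 0.1400] → [0.7450, -0.5413, 0.5949, -0.5878, -0.8090, 0.0000]
J4: z=[-0.6545, 0.4755, -0.5878] o=[0.3911, -0.7140, -0.1755] → [-0.5496, -0.4717, 0.2303, -0.6545, 0.4755, -0.5878]
V = J·q̇ = [-2.2289, -1.5401, 0.2494, -0.6559, 0.4172, -2.2077]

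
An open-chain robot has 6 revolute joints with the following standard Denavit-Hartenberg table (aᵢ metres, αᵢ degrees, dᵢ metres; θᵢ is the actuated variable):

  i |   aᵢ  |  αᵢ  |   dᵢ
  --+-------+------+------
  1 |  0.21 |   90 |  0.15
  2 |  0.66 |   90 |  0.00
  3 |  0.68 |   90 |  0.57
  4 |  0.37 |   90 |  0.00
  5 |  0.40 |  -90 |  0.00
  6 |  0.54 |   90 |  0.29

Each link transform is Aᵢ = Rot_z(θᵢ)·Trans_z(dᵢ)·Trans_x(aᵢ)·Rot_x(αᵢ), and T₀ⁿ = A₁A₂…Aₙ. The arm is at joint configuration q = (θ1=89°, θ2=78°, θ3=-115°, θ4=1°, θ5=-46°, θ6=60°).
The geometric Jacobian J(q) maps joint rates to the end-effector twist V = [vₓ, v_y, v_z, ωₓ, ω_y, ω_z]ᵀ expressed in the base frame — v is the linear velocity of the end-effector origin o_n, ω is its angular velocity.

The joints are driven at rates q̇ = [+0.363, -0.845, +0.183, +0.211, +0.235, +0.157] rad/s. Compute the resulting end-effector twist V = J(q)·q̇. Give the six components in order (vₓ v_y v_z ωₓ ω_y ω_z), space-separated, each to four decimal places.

-0.3883 -0.3428 -0.8114 -0.8178 -0.1052 0.0413

o_n = [-1.6509, 1.3111, 0.1155]
J₁: ẑ×o_n = [-1.3111, -1.6509, 0.0000], ω = ẑ
J2: z=[0.9998, -0.0175, 0.0000] o=[0.0037, 0.2100, 0.1500] → [0.0006, 0.0345, 1.0721, 0.9998, -0.0175, 0.0000]
J3: z=[0.0171, 0.9780, -0.2079] o=[0.0061, 0.3472, 0.7956] → [-0.4647, 0.3561, 1.6369, 0.0171, 0.9780, -0.2079]
J4: z=[0.4193, -0.1958, -0.8865] o=[-0.6014, 0.8556, 0.3960] → [0.4586, 1.0479, -0.0145, 0.4193, -0.1958, -0.8865]
J5: z=[-0.0329, -0.9791, 0.2007] o=[-0.9371, 0.8353, 0.2417] → [0.0281, -0.1474, -0.7145, -0.0329, -0.9791, 0.2007]
J6: z=[-0.3614, -0.1755, -0.9157] o=[-1.3099, 0.8764, 0.3809] → [0.4447, 0.2164, -0.2170, -0.3614, -0.1755, -0.9157]
V = J·q̇ = [-0.3883, -0.3428, -0.8114, -0.8178, -0.1052, 0.0413]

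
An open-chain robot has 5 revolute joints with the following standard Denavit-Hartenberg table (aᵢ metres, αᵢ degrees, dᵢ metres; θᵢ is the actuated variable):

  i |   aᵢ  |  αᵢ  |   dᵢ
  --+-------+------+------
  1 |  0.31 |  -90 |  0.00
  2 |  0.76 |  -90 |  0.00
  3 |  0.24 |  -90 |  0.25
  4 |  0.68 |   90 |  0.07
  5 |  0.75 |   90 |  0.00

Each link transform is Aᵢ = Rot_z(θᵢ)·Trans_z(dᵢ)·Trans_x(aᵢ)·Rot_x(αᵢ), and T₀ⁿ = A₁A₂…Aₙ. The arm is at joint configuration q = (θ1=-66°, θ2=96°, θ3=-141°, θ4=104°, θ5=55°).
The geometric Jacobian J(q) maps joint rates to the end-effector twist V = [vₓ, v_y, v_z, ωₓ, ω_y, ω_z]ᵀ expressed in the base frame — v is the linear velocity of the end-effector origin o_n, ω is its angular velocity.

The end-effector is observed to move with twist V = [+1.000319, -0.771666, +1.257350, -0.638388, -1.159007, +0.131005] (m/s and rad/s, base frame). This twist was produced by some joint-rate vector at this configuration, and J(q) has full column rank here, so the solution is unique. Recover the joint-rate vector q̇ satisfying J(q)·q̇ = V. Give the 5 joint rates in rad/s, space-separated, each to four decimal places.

o_n = [0.8786, -0.7099, -1.2927]
J₁: ẑ×o_n = [0.7099, 0.8786, -0.0000], ω = ẑ
J2: z=[0.9135, 0.4067, 0.0000] o=[0.1261, -0.2832, 0.0000] → [-0.5258, 1.1810, -0.6959, 0.9135, 0.4067, 0.0000]
J3: z=[-0.4045, 0.9085, 0.1045] o=[0.0938, -0.2106, -0.7558] → [-0.4356, -0.1351, -0.5111, -0.4045, 0.9085, 0.1045]
J4: z=[0.6832, 0.3762, -0.6259] o=[0.1386, 0.0601, -0.5442] → [-0.7635, 0.0482, -0.8045, 0.6832, 0.3762, -0.6259]
J5: z=[0.6878, -0.0434, 0.7246] o=[0.3533, -0.5429, -0.7841] → [0.1431, 0.7304, -0.0921, 0.6878, -0.0434, 0.7246]
q̇ = J⁺·V = [-0.0870, -0.6390, -0.7790, -0.5120, -0.0290]

-0.0870 -0.6390 -0.7790 -0.5120 -0.0290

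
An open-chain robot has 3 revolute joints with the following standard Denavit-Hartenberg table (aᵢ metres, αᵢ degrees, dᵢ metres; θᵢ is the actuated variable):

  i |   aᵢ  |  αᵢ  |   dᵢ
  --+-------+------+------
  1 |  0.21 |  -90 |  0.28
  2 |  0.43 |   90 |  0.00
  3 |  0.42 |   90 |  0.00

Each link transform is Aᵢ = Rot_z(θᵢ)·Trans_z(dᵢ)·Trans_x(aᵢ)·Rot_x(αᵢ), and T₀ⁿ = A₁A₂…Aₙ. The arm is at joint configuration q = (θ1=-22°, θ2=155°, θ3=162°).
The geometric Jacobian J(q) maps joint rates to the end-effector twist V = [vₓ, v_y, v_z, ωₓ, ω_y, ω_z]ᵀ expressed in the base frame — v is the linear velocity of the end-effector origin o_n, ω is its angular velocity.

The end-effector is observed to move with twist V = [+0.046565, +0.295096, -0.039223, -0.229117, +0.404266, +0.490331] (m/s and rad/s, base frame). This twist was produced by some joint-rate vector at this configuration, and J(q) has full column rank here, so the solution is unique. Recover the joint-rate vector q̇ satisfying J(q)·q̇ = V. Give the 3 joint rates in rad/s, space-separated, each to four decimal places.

-0.2900 0.2890 -0.8610

o_n = [0.2177, 0.0520, 0.2671]
J₁: ẑ×o_n = [-0.0520, 0.2177, 0.0000], ω = ẑ
J2: z=[0.3746, 0.9272, 0.0000] o=[0.1947, -0.0787, 0.2800] → [-0.0120, 0.0048, 0.0277, 0.3746, 0.9272, 0.0000]
J3: z=[0.3918, -0.1583, -0.9063] o=[-0.1666, 0.0673, 0.0983] → [-0.0406, -0.4144, 0.0549, 0.3918, -0.1583, -0.9063]
q̇ = J⁺·V = [-0.2900, 0.2890, -0.8610]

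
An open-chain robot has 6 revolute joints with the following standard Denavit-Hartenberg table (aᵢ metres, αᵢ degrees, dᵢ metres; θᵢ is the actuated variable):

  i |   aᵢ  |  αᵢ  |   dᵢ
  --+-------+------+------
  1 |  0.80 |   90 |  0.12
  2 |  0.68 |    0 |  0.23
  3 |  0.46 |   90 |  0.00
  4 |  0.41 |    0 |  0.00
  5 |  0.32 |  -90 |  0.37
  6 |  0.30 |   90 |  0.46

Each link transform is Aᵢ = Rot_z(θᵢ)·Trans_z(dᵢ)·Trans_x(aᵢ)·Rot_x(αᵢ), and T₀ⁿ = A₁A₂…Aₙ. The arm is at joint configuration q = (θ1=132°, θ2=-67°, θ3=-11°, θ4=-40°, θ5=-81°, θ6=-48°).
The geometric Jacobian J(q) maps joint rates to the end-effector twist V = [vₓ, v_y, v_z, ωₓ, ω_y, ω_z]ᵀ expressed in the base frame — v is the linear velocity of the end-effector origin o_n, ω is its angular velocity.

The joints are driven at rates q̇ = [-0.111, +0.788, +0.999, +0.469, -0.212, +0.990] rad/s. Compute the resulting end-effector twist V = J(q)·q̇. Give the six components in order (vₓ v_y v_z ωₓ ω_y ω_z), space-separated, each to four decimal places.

o_n = [-0.9829, 0.0204, -1.5097]
J₁: ẑ×o_n = [-0.0204, -0.9829, 0.0000], ω = ẑ
J2: z=[0.7431, 0.6691, 0.0000] o=[-0.5353, 0.5945, 0.1200] → [-1.0905, 1.2111, -0.1271, 0.7431, 0.6691, 0.0000]
J3: z=[0.7431, 0.6691, 0.0000] o=[-0.5422, 0.9459, -0.5059] → [-0.6717, 0.7460, -0.3928, 0.7431, 0.6691, 0.0000]
J4: z=[0.6545, -0.7269, -0.2079] o=[-0.6062, 1.0169, -0.9559] → [0.1954, 0.4408, -0.9261, 0.6545, -0.7269, -0.2079]
J5: z=[0.6545, -0.7269, -0.2079] o=[-0.8457, 0.8891, -1.2631] → [-0.0013, 0.1899, -0.6683, 0.6545, -0.7269, -0.2079]
J6: z=[-0.5020, -0.2122, -0.8384] o=[-0.7845, 0.4112, -1.1788] → [-0.2574, 0.0003, 0.1541, -0.5020, -0.2122, -0.8384]
V = J·q̇ = [-1.6910, 1.9755, -0.6328, 0.9992, 0.7989, -0.9945]

-1.6910 1.9755 -0.6328 0.9992 0.7989 -0.9945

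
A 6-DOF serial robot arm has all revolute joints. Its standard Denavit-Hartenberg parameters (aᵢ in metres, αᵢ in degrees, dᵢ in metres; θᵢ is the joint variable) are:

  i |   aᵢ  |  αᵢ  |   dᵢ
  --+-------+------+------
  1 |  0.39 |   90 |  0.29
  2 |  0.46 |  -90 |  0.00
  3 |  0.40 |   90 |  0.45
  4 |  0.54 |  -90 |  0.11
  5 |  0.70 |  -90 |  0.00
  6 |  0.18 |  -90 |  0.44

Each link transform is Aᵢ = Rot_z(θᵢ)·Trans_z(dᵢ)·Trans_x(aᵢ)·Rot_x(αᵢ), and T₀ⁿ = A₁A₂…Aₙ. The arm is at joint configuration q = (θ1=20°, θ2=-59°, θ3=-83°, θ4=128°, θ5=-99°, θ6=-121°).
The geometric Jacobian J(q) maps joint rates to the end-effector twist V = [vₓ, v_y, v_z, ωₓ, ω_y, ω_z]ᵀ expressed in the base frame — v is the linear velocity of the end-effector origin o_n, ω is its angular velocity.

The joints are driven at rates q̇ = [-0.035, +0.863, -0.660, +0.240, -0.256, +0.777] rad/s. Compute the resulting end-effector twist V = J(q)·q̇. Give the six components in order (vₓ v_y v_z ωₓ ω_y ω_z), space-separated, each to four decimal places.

-1.1951 0.1504 0.5295 0.1111 -0.6389 0.3536

o_n = [0.9869, 0.5361, 1.1255]
J₁: ẑ×o_n = [-0.5361, 0.9869, 0.0000], ω = ẑ
J2: z=[0.3420, -0.9397, 0.0000] o=[0.3665, 0.1334, 0.2900] → [-0.7851, -0.2857, 0.7208, 0.3420, -0.9397, 0.0000]
J3: z=[0.8055, 0.2932, 0.5150] o=[0.5891, 0.2144, -0.1043] → [0.1948, -0.7857, 0.1425, 0.8055, 0.2932, 0.5150]
J4: z=[-0.4387, -0.2894, 0.8508] o=[1.1110, -0.0181, 0.0857] → [-0.7724, 0.3506, -0.2790, -0.4387, -0.2894, 0.8508]
J5: z=[-0.8099, 0.5376, -0.2348] o=[1.2730, 0.3777, 0.4332] → [0.4093, 0.6278, 0.0255, -0.8099, 0.5376, -0.2348]
J6: z=[0.3160, 0.7370, 0.5975] o=[0.9270, 0.0909, 0.9699] → [-0.1513, -0.0134, 0.0965, 0.3160, 0.7370, 0.5975]
V = J·q̇ = [-1.1951, 0.1504, 0.5295, 0.1111, -0.6389, 0.3536]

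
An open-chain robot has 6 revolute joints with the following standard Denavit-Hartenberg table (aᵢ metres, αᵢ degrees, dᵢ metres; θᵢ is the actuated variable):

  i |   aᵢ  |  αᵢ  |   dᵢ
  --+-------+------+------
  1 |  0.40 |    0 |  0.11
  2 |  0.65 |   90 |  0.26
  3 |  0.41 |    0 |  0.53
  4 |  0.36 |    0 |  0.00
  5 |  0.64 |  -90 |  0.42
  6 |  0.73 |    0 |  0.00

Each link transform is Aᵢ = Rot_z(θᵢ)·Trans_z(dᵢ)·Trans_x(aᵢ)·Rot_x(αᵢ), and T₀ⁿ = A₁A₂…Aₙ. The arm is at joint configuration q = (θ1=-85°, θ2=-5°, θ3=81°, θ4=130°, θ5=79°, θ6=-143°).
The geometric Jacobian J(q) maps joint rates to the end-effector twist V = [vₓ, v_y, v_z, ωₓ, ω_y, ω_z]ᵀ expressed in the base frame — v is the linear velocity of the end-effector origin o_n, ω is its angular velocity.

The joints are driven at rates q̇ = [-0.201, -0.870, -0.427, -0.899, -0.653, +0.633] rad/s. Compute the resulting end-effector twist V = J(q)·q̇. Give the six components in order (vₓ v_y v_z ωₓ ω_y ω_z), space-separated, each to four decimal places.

-0.9044 1.5648 0.0819 1.9790 -0.5948 -0.8545

o_n = [-1.3545, -0.8235, 0.5360]
J₁: ẑ×o_n = [0.8235, -1.3545, 0.0000], ω = ẑ
J2: z=[0.0000, 0.0000, 1.0000] o=[0.0349, -0.3985, 0.1100] → [0.4251, -1.3893, 0.0000, 0.0000, 0.0000, 1.0000]
J3: z=[-1.0000, 0.0000, 0.0000] o=[0.0349, -1.0485, 0.3700] → [-0.0000, 0.1660, -0.2249, -1.0000, 0.0000, 0.0000]
J4: z=[-1.0000, 0.0000, 0.0000] o=[-0.4951, -1.1126, 0.7750] → [-0.0000, -0.2390, -0.2891, -1.0000, 0.0000, 0.0000]
J5: z=[-1.0000, 0.0000, 0.0000] o=[-0.4951, -0.8040, 0.5895] → [-0.0000, -0.0536, 0.0195, -1.0000, 0.0000, 0.0000]
J6: z=[-0.0000, -0.9397, 0.3420] o=[-0.9151, -1.0229, -0.0119] → [-0.5830, -0.1503, -0.4128, -0.0000, -0.9397, 0.3420]
V = J·q̇ = [-0.9044, 1.5648, 0.0819, 1.9790, -0.5948, -0.8545]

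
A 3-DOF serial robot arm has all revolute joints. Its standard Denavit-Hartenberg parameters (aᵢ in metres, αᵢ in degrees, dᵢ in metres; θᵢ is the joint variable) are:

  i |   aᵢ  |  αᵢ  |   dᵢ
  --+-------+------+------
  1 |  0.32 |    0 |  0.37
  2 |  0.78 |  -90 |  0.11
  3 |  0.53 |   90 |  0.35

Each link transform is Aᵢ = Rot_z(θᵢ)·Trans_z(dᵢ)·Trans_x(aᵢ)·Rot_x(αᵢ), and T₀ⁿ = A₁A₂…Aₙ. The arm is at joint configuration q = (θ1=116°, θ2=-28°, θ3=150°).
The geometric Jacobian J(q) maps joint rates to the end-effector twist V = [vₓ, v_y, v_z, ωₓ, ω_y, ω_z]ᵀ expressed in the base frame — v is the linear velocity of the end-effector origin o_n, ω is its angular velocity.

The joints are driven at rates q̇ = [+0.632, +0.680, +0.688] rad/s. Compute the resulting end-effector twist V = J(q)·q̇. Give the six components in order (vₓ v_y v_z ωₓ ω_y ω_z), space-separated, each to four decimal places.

-0.6251 -0.7151 0.3158 -0.6876 0.0240 1.3120

o_n = [-0.4789, 0.6206, 0.2150]
J₁: ẑ×o_n = [-0.6206, -0.4789, 0.0000], ω = ẑ
J2: z=[0.0000, 0.0000, 1.0000] o=[-0.1403, 0.2876, 0.3700] → [-0.3330, -0.3386, 0.0000, 0.0000, 0.0000, 1.0000]
J3: z=[-0.9994, 0.0349, 0.0000] o=[-0.1131, 1.0671, 0.4800] → [-0.0092, -0.2648, 0.4590, -0.9994, 0.0349, 0.0000]
V = J·q̇ = [-0.6251, -0.7151, 0.3158, -0.6876, 0.0240, 1.3120]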